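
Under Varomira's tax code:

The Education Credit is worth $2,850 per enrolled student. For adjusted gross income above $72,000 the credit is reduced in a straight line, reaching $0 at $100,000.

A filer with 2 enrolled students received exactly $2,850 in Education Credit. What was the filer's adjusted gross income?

Full credit = 2 × $2,850 = $5,700.
$2,850 is 2,850/5,700 of the full $5,700, so 2,850/5,700 of the $28,000 range has been used: income = $72,000 + $28,000 × 2,850/5,700 = $86,000.

$86,000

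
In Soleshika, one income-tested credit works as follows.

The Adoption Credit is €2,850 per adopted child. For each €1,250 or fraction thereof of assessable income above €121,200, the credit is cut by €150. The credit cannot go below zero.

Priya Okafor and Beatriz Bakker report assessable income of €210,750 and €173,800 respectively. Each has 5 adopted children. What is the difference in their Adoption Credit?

€4,350

Priya (€210,750): Adoption Credit: base = 5 × €2,850 = €14,250. income exceeds €121,200 by €89,550, which is 72 full-or-partial €1,250 increments; reduction = 72 × €150 = €10,800, leaving €3,450.
Beatriz (€173,800): Adoption Credit: base = 5 × €2,850 = €14,250. income exceeds €121,200 by €52,600, which is 43 full-or-partial €1,250 increments; reduction = 43 × €150 = €6,450, leaving €7,800.
Difference: |€3,450 − €7,800| = €4,350.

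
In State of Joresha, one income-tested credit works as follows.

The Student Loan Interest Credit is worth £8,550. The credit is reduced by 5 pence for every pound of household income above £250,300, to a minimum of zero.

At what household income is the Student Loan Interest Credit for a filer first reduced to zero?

£421,300

The credit falls by 5% of each pound above £250,300, so it reaches zero when the excess is £8,550 / 5% = £171,000: income = £250,300 + £171,000 = £421,300.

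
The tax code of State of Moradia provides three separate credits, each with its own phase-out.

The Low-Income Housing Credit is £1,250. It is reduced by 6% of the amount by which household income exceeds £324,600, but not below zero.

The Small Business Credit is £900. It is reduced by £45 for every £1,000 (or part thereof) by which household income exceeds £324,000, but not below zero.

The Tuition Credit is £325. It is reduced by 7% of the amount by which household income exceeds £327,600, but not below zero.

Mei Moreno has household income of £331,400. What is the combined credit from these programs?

£1,441

Low-Income Housing Credit: 6% of the £6,800 excess over £324,600 is £408; credit = £1,250 − £408 = £842.
Small Business Credit: income exceeds £324,000 by £7,400, which is 8 full-or-partial £1,000 increments; reduction = 8 × £45 = £360, leaving £540.
Tuition Credit: 7% of the £3,800 excess over £327,600 is £266; credit = £325 − £266 = £59.
Total: £842 + £540 + £59 = £1,441.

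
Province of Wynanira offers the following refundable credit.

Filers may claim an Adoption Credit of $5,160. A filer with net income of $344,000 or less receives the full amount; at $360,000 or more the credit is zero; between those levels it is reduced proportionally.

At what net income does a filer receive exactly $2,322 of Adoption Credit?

$352,800

$2,322 is 2,322/5,160 of the full $5,160, so 2,838/5,160 of the $16,000 range has been used: income = $344,000 + $16,000 × 2,838/5,160 = $352,800.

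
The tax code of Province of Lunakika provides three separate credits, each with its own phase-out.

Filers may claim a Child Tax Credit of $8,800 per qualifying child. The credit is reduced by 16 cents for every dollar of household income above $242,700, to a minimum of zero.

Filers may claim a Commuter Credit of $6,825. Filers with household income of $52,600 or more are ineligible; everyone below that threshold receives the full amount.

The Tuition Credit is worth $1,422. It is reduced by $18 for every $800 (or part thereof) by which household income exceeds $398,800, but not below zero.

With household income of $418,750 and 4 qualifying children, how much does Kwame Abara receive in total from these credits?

Child Tax Credit: base = 4 × $8,800 = $35,200. 16% of the $176,050 excess over $242,700 is $28,168; credit = $35,200 − $28,168 = $7,032.
Commuter Credit: $418,750 meets or exceeds the $52,600 cutoff, so the credit is $0.
Tuition Credit: income exceeds $398,800 by $19,950, which is 25 full-or-partial $800 increments; reduction = 25 × $18 = $450, leaving $972.
Total: $7,032 + $0 + $972 = $8,004.

$8,004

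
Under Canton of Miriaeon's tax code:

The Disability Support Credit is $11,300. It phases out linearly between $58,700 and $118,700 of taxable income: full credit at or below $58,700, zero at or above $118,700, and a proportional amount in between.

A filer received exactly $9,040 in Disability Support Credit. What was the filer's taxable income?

$9,040 is 9,040/11,300 of the full $11,300, so 2,260/11,300 of the $60,000 range has been used: income = $58,700 + $60,000 × 2,260/11,300 = $70,700.

$70,700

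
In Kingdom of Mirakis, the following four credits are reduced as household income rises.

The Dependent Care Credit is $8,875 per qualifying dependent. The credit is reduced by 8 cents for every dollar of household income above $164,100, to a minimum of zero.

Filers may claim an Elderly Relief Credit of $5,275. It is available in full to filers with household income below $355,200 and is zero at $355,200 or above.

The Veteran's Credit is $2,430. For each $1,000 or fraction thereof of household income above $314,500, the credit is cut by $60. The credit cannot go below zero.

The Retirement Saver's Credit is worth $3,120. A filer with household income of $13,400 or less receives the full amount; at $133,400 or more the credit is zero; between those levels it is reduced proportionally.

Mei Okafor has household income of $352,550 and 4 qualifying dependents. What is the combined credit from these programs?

Dependent Care Credit: base = 4 × $8,875 = $35,500. 8% of the $188,450 excess over $164,100 is $15,076; credit = $35,500 − $15,076 = $20,424.
Elderly Relief Credit: $352,550 is below the $355,200 cutoff, so the full $5,275 applies.
Veteran's Credit: income exceeds $314,500 by $38,050, which is 39 full-or-partial $1,000 increments; reduction = 39 × $60 = $2,340, leaving $90.
Retirement Saver's Credit: $352,550 is at or above $133,400, so the credit is $0.
Total: $20,424 + $5,275 + $90 + $0 = $25,789.

$25,789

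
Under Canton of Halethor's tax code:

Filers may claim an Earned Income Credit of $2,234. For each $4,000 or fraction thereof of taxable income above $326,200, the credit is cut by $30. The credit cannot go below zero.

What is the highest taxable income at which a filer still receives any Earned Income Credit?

After 74 increments the reduction is 74 × $30 = $2,220, leaving $14; one more increment wipes it out. Increment 74 ends at excess 74 × $4,000 = $296,000, so the highest qualifying income is $326,200 + $296,000 = $622,200.

$622,200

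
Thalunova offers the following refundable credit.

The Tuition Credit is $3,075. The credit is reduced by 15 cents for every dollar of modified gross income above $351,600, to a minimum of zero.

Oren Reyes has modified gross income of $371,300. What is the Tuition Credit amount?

Tuition Credit: 15% of the $19,700 excess over $351,600 is $2,955; credit = $3,075 − $2,955 = $120.

$120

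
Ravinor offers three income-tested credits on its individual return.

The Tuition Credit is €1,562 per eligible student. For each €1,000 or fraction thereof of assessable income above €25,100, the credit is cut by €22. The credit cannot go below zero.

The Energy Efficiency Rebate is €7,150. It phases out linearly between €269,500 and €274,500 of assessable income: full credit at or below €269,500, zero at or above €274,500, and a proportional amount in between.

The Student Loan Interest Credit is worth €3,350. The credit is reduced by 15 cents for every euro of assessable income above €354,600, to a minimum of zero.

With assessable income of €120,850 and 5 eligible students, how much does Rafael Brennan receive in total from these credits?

€16,198

Tuition Credit: base = 5 × €1,562 = €7,810. income exceeds €25,100 by €95,750, which is 96 full-or-partial €1,000 increments; reduction = 96 × €22 = €2,112, leaving €5,698.
Energy Efficiency Rebate: €120,850 is at or below the €269,500 threshold, so the full €7,150 applies.
Student Loan Interest Credit: €120,850 is at or below the €354,600 threshold, so the full €3,350 applies.
Total: €5,698 + €7,150 + €3,350 = €16,198.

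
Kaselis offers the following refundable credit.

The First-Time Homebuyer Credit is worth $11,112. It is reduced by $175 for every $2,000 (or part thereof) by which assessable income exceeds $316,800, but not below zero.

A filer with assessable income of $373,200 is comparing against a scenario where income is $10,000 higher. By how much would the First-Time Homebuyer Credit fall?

$875

At $373,200 — income exceeds $316,800 by $56,400, which is 29 full-or-partial $2,000 increments; reduction = 29 × $175 = $5,075, leaving $6,037.
At $383,200 — income exceeds $316,800 by $66,400, which is 34 full-or-partial $2,000 increments; reduction = 34 × $175 = $5,950, leaving $5,162.
Lost: $6,037 − $5,162 = $875.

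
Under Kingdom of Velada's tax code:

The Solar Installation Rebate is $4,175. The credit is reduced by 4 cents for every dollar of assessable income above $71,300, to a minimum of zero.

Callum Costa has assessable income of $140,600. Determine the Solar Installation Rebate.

Solar Installation Rebate: 4% of the $69,300 excess over $71,300 is $2,772; credit = $4,175 − $2,772 = $1,403.

$1,403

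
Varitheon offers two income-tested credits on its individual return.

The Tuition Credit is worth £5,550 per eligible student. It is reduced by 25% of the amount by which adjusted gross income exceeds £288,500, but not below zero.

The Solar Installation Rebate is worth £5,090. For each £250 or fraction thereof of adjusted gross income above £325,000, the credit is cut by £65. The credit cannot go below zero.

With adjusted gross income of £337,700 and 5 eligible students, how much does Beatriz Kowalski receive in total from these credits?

Tuition Credit: base = 5 × £5,550 = £27,750. 25% of the £49,200 excess over £288,500 is £12,300; credit = £27,750 − £12,300 = £15,450.
Solar Installation Rebate: income exceeds £325,000 by £12,700, which is 51 full-or-partial £250 increments; reduction = 51 × £65 = £3,315, leaving £1,775.
Total: £15,450 + £1,775 = £17,225.

£17,225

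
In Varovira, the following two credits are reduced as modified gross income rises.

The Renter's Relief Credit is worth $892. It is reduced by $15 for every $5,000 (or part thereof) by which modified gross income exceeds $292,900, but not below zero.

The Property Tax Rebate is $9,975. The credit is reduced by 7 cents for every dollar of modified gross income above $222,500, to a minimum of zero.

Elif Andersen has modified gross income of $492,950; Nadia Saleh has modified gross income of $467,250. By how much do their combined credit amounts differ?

Elif ($492,950): Renter's Relief Credit: income exceeds $292,900 by $200,050, which is 41 full-or-partial $5,000 increments; reduction = 41 × $15 = $615, leaving $277. Property Tax Rebate: 7% of the $270,450 excess over $222,500 is $18,931.50 ≥ base, so the credit is $0. total $277 + $0 = $277
Nadia ($467,250): Renter's Relief Credit: income exceeds $292,900 by $174,350, which is 35 full-or-partial $5,000 increments; reduction = 35 × $15 = $525, leaving $367. Property Tax Rebate: 7% of the $244,750 excess over $222,500 is $17,132.50 ≥ base, so the credit is $0. total $367 + $0 = $367
Difference: |$277 − $367| = $90.

$90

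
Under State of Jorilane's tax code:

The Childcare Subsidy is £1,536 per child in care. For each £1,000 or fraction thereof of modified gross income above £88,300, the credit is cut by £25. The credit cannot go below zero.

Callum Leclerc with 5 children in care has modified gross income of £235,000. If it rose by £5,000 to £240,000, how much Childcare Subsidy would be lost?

At £235,000 — base = 5 × £1,536 = £7,680. income exceeds £88,300 by £146,700, which is 147 full-or-partial £1,000 increments; reduction = 147 × £25 = £3,675, leaving £4,005.
At £240,000 — base = 5 × £1,536 = £7,680. income exceeds £88,300 by £151,700, which is 152 full-or-partial £1,000 increments; reduction = 152 × £25 = £3,800, leaving £3,880.
Lost: £4,005 − £3,880 = £125.

£125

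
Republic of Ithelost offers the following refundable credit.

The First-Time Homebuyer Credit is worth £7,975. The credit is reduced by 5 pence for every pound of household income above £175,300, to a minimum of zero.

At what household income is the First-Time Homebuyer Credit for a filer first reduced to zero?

The credit falls by 5% of each pound above £175,300, so it reaches zero when the excess is £7,975 / 5% = £159,500: income = £175,300 + £159,500 = £334,800.

£334,800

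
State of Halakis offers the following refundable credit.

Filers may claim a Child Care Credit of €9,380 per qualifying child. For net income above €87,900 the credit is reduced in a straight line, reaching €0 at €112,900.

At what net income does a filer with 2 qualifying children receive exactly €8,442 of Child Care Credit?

Full credit = 2 × €9,380 = €18,760.
€8,442 is 8,442/18,760 of the full €18,760, so 10,318/18,760 of the €25,000 range has been used: income = €87,900 + €25,000 × 10,318/18,760 = €101,650.

€101,650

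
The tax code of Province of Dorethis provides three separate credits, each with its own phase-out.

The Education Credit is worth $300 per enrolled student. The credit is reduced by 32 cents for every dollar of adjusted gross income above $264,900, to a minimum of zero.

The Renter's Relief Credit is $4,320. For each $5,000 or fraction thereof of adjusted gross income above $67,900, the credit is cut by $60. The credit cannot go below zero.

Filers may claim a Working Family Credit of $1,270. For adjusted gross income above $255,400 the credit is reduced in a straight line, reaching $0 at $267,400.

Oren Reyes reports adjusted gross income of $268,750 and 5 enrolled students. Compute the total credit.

$2,128

Education Credit: base = 5 × $300 = $1,500. 32% of the $3,850 excess over $264,900 is $1,232; credit = $1,500 − $1,232 = $268.
Renter's Relief Credit: income exceeds $67,900 by $200,850, which is 41 full-or-partial $5,000 increments; reduction = 41 × $60 = $2,460, leaving $1,860.
Working Family Credit: $268,750 is at or above $267,400, so the credit is $0.
Total: $268 + $1,860 + $0 = $2,128.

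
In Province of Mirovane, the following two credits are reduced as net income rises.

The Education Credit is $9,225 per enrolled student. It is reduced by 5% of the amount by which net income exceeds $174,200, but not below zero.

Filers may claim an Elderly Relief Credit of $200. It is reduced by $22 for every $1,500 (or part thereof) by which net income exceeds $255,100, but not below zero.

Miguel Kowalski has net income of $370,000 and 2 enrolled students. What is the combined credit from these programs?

$8,660

Education Credit: base = 2 × $9,225 = $18,450. 5% of the $195,800 excess over $174,200 is $9,790; credit = $18,450 − $9,790 = $8,660.
Elderly Relief Credit: income exceeds $255,100 by $114,900 → 77 increments × $22 = $1,694 ≥ base, so the credit is $0.
Total: $8,660 + $0 = $8,660.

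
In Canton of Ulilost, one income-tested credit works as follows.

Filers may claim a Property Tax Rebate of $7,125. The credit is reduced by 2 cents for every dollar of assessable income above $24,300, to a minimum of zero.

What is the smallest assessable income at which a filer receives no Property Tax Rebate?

$380,550

The credit falls by 2% of each dollar above $24,300, so it reaches zero when the excess is $7,125 / 2% = $356,250: income = $24,300 + $356,250 = $380,550.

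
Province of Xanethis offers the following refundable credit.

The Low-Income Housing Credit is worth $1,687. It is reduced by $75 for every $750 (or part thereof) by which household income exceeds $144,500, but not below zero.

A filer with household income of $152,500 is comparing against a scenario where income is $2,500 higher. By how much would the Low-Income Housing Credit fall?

$225

At $152,500 — income exceeds $144,500 by $8,000, which is 11 full-or-partial $750 increments; reduction = 11 × $75 = $825, leaving $862.
At $155,000 — income exceeds $144,500 by $10,500, which is 14 full-or-partial $750 increments; reduction = 14 × $75 = $1,050, leaving $637.
Lost: $862 − $637 = $225.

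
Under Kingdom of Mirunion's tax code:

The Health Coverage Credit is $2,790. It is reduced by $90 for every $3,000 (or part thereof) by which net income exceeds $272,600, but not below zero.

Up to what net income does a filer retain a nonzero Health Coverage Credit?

$362,600

After 30 increments the reduction is 30 × $90 = $2,700, leaving $90; one more increment wipes it out. Increment 30 ends at excess 30 × $3,000 = $90,000, so the highest qualifying income is $272,600 + $90,000 = $362,600.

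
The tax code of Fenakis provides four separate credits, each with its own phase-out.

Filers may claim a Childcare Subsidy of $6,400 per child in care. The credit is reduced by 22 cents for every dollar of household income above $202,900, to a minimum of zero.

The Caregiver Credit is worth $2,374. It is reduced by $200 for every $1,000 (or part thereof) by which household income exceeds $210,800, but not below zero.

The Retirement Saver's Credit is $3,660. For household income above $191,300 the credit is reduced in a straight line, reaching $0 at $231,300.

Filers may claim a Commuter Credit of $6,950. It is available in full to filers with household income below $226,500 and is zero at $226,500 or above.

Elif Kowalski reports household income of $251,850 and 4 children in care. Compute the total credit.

Childcare Subsidy: base = 4 × $6,400 = $25,600. 22% of the $48,950 excess over $202,900 is $10,769; credit = $25,600 − $10,769 = $14,831.
Caregiver Credit: income exceeds $210,800 by $41,050 → 42 increments × $200 = $8,400 ≥ base, so the credit is $0.
Retirement Saver's Credit: $251,850 is at or above $231,300, so the credit is $0.
Commuter Credit: $251,850 meets or exceeds the $226,500 cutoff, so the credit is $0.
Total: $14,831 + $0 + $0 + $0 = $14,831.

$14,831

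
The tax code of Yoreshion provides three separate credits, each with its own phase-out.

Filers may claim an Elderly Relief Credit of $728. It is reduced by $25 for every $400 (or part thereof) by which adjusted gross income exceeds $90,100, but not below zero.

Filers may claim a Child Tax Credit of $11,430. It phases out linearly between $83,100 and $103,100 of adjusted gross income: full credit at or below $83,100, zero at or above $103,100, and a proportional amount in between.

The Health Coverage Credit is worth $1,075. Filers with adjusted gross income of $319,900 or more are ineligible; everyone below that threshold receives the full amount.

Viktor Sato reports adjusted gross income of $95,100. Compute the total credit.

Elderly Relief Credit: income exceeds $90,100 by $5,000, which is 13 full-or-partial $400 increments; reduction = 13 × $25 = $325, leaving $403.
Child Tax Credit: $95,100 is $12,000 into a $20,000 phase-out range, leaving 8,000/20,000 of the credit: $11,430 × 8,000/20,000 = $4,572.
Health Coverage Credit: $95,100 is below the $319,900 cutoff, so the full $1,075 applies.
Total: $403 + $4,572 + $1,075 = $6,050.

$6,050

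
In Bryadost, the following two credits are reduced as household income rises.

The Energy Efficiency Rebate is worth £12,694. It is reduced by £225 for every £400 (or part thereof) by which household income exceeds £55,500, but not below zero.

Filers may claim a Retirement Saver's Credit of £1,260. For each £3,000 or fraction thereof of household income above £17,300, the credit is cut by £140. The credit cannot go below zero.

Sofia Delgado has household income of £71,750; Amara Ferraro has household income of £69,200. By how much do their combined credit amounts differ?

£1,350

Sofia (£71,750): Energy Efficiency Rebate: income exceeds £55,500 by £16,250, which is 41 full-or-partial £400 increments; reduction = 41 × £225 = £9,225, leaving £3,469. Retirement Saver's Credit: income exceeds £17,300 by £54,450 → 19 increments × £140 = £2,660 ≥ base, so the credit is £0. total £3,469 + £0 = £3,469
Amara (£69,200): Energy Efficiency Rebate: income exceeds £55,500 by £13,700, which is 35 full-or-partial £400 increments; reduction = 35 × £225 = £7,875, leaving £4,819. Retirement Saver's Credit: income exceeds £17,300 by £51,900 → 18 increments × £140 = £2,520 ≥ base, so the credit is £0. total £4,819 + £0 = £4,819
Difference: |£3,469 − £4,819| = £1,350.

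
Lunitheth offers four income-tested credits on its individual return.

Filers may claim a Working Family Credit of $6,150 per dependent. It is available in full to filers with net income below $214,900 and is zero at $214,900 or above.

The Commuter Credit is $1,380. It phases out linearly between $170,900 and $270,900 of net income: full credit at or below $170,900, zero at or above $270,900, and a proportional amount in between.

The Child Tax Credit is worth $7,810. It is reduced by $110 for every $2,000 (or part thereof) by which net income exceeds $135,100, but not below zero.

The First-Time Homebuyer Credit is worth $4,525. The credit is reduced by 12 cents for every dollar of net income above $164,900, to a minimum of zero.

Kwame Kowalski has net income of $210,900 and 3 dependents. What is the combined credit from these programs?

$22,908

Working Family Credit: base = 3 × $6,150 = $18,450. $210,900 is below the $214,900 cutoff, so the full $18,450 applies.
Commuter Credit: $210,900 is $40,000 into a $100,000 phase-out range, leaving 60,000/100,000 of the credit: $1,380 × 60,000/100,000 = $828.
Child Tax Credit: income exceeds $135,100 by $75,800, which is 38 full-or-partial $2,000 increments; reduction = 38 × $110 = $4,180, leaving $3,630.
First-Time Homebuyer Credit: 12% of the $46,000 excess over $164,900 is $5,520 ≥ base, so the credit is $0.
Total: $18,450 + $828 + $3,630 + $0 = $22,908.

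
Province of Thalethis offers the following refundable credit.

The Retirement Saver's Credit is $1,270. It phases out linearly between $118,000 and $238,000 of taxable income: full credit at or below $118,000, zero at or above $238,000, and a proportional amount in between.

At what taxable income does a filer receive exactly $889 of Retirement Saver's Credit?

$889 is 889/1,270 of the full $1,270, so 381/1,270 of the $120,000 range has been used: income = $118,000 + $120,000 × 381/1,270 = $154,000.

$154,000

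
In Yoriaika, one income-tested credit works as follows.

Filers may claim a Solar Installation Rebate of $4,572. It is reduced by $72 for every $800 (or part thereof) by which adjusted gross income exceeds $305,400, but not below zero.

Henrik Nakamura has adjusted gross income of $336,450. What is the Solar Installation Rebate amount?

$1,764

Solar Installation Rebate: income exceeds $305,400 by $31,050, which is 39 full-or-partial $800 increments; reduction = 39 × $72 = $2,808, leaving $1,764.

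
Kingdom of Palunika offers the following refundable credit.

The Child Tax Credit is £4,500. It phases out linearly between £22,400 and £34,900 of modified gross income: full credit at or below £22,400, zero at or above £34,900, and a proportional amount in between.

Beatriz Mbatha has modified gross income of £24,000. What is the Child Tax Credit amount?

Child Tax Credit: £24,000 is £1,600 into a £12,500 phase-out range, leaving 10,900/12,500 of the credit: £4,500 × 10,900/12,500 = £3,924.

£3,924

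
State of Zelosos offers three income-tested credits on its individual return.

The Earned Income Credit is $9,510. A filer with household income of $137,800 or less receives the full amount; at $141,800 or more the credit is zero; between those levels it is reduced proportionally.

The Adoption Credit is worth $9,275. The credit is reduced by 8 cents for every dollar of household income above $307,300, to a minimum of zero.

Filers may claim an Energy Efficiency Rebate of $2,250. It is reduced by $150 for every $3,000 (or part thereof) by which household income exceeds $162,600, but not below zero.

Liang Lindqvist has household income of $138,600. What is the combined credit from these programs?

$19,133

Earned Income Credit: $138,600 is $800 into a $4,000 phase-out range, leaving 3,200/4,000 of the credit: $9,510 × 3,200/4,000 = $7,608.
Adoption Credit: $138,600 is at or below the $307,300 threshold, so the full $9,275 applies.
Energy Efficiency Rebate: $138,600 is at or below the $162,600 threshold, so the full $2,250 applies.
Total: $7,608 + $9,275 + $2,250 = $19,133.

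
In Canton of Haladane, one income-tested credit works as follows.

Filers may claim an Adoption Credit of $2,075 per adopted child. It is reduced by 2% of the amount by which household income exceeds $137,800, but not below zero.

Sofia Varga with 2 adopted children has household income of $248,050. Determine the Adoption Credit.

Adoption Credit: base = 2 × $2,075 = $4,150. 2% of the $110,250 excess over $137,800 is $2,205; credit = $4,150 − $2,205 = $1,945.

$1,945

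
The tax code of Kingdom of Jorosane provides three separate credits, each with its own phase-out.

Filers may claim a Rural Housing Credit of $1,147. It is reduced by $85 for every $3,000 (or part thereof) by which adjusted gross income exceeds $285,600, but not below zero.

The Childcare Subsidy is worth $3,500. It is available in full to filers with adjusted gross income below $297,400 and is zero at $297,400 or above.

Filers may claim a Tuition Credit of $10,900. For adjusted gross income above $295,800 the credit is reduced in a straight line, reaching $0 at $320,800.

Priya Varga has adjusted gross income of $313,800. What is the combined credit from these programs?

$3,349

Rural Housing Credit: income exceeds $285,600 by $28,200, which is 10 full-or-partial $3,000 increments; reduction = 10 × $85 = $850, leaving $297.
Childcare Subsidy: $313,800 meets or exceeds the $297,400 cutoff, so the credit is $0.
Tuition Credit: $313,800 is $18,000 into a $25,000 phase-out range, leaving 7,000/25,000 of the credit: $10,900 × 7,000/25,000 = $3,052.
Total: $297 + $0 + $3,052 = $3,349.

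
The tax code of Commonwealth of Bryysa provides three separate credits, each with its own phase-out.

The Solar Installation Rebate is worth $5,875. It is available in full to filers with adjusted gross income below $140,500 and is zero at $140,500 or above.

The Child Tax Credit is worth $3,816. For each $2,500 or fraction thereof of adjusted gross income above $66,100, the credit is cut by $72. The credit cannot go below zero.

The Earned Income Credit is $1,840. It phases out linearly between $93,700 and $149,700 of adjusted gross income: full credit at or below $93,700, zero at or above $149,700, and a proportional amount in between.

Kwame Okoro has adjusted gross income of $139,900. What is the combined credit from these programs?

$7,853

Solar Installation Rebate: $139,900 is below the $140,500 cutoff, so the full $5,875 applies.
Child Tax Credit: income exceeds $66,100 by $73,800, which is 30 full-or-partial $2,500 increments; reduction = 30 × $72 = $2,160, leaving $1,656.
Earned Income Credit: $139,900 is $46,200 into a $56,000 phase-out range, leaving 9,800/56,000 of the credit: $1,840 × 9,800/56,000 = $322.
Total: $5,875 + $1,656 + $322 = $7,853.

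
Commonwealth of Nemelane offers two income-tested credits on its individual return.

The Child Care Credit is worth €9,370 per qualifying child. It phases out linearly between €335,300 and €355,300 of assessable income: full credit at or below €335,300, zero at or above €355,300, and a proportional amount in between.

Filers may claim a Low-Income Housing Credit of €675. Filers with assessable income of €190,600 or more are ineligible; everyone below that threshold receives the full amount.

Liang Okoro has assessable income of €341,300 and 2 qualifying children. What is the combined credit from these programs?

€13,118

Child Care Credit: base = 2 × €9,370 = €18,740. €341,300 is €6,000 into a €20,000 phase-out range, leaving 14,000/20,000 of the credit: €18,740 × 14,000/20,000 = €13,118.
Low-Income Housing Credit: €341,300 meets or exceeds the €190,600 cutoff, so the credit is €0.
Total: €13,118 + €0 = €13,118.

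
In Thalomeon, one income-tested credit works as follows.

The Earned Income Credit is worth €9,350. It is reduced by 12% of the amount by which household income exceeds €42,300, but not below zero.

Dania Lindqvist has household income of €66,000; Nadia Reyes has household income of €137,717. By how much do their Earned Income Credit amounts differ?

Dania (€66,000): Earned Income Credit: 12% of the €23,700 excess over €42,300 is €2,844; credit = €9,350 − €2,844 = €6,506.
Nadia (€137,717): Earned Income Credit: 12% of the €95,417 excess over €42,300 is €11,450.04 ≥ base, so the credit is €0.
Difference: |€6,506 − €0| = €6,506.

€6,506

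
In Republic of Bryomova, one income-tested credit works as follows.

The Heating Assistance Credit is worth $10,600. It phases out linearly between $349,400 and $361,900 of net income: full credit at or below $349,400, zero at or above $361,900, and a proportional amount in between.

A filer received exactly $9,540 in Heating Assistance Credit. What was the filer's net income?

$350,650

$9,540 is 9,540/10,600 of the full $10,600, so 1,060/10,600 of the $12,500 range has been used: income = $349,400 + $12,500 × 1,060/10,600 = $350,650.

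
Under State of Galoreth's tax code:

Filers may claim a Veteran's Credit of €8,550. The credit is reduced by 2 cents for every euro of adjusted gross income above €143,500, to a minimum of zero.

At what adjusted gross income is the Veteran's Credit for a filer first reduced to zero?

The credit falls by 2% of each euro above €143,500, so it reaches zero when the excess is €8,550 / 2% = €427,500: income = €143,500 + €427,500 = €571,000.

€571,000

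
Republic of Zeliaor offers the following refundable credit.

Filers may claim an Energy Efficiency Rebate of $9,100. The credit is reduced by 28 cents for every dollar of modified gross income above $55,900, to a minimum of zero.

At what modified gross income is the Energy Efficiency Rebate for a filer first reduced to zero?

The credit falls by 28% of each dollar above $55,900, so it reaches zero when the excess is $9,100 / 28% = $32,500: income = $55,900 + $32,500 = $88,400.

$88,400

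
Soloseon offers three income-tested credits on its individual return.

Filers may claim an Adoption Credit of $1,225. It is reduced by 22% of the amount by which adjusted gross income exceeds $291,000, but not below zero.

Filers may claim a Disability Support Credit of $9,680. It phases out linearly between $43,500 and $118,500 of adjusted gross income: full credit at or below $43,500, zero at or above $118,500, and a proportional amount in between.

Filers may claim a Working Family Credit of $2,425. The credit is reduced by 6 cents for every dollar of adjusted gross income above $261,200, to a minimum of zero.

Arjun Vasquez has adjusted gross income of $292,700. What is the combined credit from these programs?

Adoption Credit: 22% of the $1,700 excess over $291,000 is $374; credit = $1,225 − $374 = $851.
Disability Support Credit: $292,700 is at or above $118,500, so the credit is $0.
Working Family Credit: 6% of the $31,500 excess over $261,200 is $1,890; credit = $2,425 − $1,890 = $535.
Total: $851 + $0 + $535 = $1,386.

$1,386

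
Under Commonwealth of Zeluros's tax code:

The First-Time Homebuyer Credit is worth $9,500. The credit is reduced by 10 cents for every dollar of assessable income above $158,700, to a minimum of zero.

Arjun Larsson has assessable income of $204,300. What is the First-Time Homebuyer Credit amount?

First-Time Homebuyer Credit: 10% of the $45,600 excess over $158,700 is $4,560; credit = $9,500 − $4,560 = $4,940.

$4,940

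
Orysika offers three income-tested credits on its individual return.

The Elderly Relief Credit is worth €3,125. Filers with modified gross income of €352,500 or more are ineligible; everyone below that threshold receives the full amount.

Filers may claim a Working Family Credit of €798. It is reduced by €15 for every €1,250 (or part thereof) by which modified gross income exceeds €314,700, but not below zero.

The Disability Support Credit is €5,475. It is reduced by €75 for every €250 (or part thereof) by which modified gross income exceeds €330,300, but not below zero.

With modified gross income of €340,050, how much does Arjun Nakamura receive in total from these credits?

€6,158

Elderly Relief Credit: €340,050 is below the €352,500 cutoff, so the full €3,125 applies.
Working Family Credit: income exceeds €314,700 by €25,350, which is 21 full-or-partial €1,250 increments; reduction = 21 × €15 = €315, leaving €483.
Disability Support Credit: income exceeds €330,300 by €9,750, which is 39 full-or-partial €250 increments; reduction = 39 × €75 = €2,925, leaving €2,550.
Total: €3,125 + €483 + €2,550 = €6,158.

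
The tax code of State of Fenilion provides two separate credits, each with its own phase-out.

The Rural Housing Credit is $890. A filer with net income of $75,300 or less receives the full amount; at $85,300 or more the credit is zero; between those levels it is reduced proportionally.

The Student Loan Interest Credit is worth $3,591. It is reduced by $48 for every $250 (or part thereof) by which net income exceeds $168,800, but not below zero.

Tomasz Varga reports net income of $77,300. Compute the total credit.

Rural Housing Credit: $77,300 is $2,000 into a $10,000 phase-out range, leaving 8,000/10,000 of the credit: $890 × 8,000/10,000 = $712.
Student Loan Interest Credit: $77,300 is at or below the $168,800 threshold, so the full $3,591 applies.
Total: $712 + $3,591 = $4,303.

$4,303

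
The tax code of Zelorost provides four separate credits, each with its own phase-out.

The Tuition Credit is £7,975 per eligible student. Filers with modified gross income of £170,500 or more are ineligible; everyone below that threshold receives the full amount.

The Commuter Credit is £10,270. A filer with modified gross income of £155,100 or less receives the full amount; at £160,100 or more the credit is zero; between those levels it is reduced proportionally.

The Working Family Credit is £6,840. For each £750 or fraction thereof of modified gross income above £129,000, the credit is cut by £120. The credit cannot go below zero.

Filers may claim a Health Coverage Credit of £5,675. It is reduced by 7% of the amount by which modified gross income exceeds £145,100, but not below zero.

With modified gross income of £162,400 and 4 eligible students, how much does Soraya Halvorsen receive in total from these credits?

£37,804

Tuition Credit: base = 4 × £7,975 = £31,900. £162,400 is below the £170,500 cutoff, so the full £31,900 applies.
Commuter Credit: £162,400 is at or above £160,100, so the credit is £0.
Working Family Credit: income exceeds £129,000 by £33,400, which is 45 full-or-partial £750 increments; reduction = 45 × £120 = £5,400, leaving £1,440.
Health Coverage Credit: 7% of the £17,300 excess over £145,100 is £1,211; credit = £5,675 − £1,211 = £4,464.
Total: £31,900 + £0 + £1,440 + £4,464 = £37,804.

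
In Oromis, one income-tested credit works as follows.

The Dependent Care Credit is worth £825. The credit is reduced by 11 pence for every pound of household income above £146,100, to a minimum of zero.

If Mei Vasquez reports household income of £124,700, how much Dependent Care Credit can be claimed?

Dependent Care Credit: £124,700 is at or below the £146,100 threshold, so the full £825 applies.

£825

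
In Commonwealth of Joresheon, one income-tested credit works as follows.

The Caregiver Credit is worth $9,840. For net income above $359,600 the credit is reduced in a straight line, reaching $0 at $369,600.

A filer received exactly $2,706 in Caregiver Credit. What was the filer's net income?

$2,706 is 2,706/9,840 of the full $9,840, so 7,134/9,840 of the $10,000 range has been used: income = $359,600 + $10,000 × 7,134/9,840 = $366,850.

$366,850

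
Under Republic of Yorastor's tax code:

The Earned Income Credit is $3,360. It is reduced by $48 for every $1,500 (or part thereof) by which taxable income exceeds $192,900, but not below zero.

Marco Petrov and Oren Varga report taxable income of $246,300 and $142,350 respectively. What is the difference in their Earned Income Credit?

Marco ($246,300): Earned Income Credit: income exceeds $192,900 by $53,400, which is 36 full-or-partial $1,500 increments; reduction = 36 × $48 = $1,728, leaving $1,632.
Oren ($142,350): Earned Income Credit: $142,350 is at or below the $192,900 threshold, so the full $3,360 applies.
Difference: |$1,632 − $3,360| = $1,728.

$1,728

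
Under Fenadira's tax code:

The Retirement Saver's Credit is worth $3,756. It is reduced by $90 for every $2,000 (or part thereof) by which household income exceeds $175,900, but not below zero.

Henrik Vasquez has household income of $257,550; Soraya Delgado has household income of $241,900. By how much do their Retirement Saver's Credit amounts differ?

$720

Henrik ($257,550): Retirement Saver's Credit: income exceeds $175,900 by $81,650, which is 41 full-or-partial $2,000 increments; reduction = 41 × $90 = $3,690, leaving $66.
Soraya ($241,900): Retirement Saver's Credit: income exceeds $175,900 by $66,000, which is 33 full-or-partial $2,000 increments; reduction = 33 × $90 = $2,970, leaving $786.
Difference: |$66 − $786| = $720.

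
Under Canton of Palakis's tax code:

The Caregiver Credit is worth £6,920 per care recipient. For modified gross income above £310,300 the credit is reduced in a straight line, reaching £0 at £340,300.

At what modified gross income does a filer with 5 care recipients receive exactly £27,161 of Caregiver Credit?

Full credit = 5 × £6,920 = £34,600.
£27,161 is 27,161/34,600 of the full £34,600, so 7,439/34,600 of the £30,000 range has been used: income = £310,300 + £30,000 × 7,439/34,600 = £316,750.

£316,750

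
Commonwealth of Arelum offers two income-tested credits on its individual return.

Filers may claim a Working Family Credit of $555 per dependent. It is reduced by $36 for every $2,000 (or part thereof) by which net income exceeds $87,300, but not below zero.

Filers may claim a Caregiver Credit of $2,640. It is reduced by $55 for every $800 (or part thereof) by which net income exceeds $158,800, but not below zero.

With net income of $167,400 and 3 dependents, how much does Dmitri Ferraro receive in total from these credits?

$2,224

Working Family Credit: base = 3 × $555 = $1,665. income exceeds $87,300 by $80,100, which is 41 full-or-partial $2,000 increments; reduction = 41 × $36 = $1,476, leaving $189.
Caregiver Credit: income exceeds $158,800 by $8,600, which is 11 full-or-partial $800 increments; reduction = 11 × $55 = $605, leaving $2,035.
Total: $189 + $2,035 = $2,224.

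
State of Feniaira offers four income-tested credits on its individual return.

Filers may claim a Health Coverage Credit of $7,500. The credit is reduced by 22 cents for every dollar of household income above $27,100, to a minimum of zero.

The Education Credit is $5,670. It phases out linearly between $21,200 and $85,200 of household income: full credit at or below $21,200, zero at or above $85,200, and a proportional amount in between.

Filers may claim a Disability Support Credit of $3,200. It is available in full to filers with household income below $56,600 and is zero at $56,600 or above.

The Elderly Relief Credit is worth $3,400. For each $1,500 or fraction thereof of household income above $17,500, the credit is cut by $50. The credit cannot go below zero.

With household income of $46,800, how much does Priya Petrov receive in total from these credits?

Health Coverage Credit: 22% of the $19,700 excess over $27,100 is $4,334; credit = $7,500 − $4,334 = $3,166.
Education Credit: $46,800 is $25,600 into a $64,000 phase-out range, leaving 38,400/64,000 of the credit: $5,670 × 38,400/64,000 = $3,402.
Disability Support Credit: $46,800 is below the $56,600 cutoff, so the full $3,200 applies.
Elderly Relief Credit: income exceeds $17,500 by $29,300, which is 20 full-or-partial $1,500 increments; reduction = 20 × $50 = $1,000, leaving $2,400.
Total: $3,166 + $3,402 + $3,200 + $2,400 = $12,168.

$12,168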